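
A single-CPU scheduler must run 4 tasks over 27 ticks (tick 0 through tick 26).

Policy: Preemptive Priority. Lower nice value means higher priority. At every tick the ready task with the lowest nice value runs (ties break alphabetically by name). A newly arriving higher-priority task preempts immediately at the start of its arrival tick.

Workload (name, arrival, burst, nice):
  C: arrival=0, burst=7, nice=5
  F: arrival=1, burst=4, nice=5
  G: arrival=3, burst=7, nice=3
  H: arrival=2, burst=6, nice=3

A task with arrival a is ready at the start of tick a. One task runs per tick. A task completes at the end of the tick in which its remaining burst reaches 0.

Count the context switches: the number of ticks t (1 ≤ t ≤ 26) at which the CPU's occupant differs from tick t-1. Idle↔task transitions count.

t=0: ready={C} → run C
t=1: ready={C,F} → run C
t=2: ready={C,F,H} → run H
t=3: ready={C,F,G,H} → run G
t=4: ready={C,F,G,H} → run G
t=5: ready={C,F,G,H} → run G
t=6: ready={C,F,G,H} → run G
t=7: ready={C,F,G,H} → run G
t=8: ready={C,F,G,H} → run G
t=9: ready={C,F,G,H} → run G
t=10: ready={C,F,H} → run H
t=11: ready={C,F,H} → run H
t=12: ready={C,F,H} → run H
t=13: ready={C,F,H} → run H
t=14: ready={C,F,H} → run H
t=15: ready={C,F} → run C
t=16: ready={C,F} → run C
t=17: ready={C,F} → run C
t=18: ready={C,F} → run C
t=19: ready={C,F} → run C
t=20: ready={F} → run F
t=21: ready={F} → run F
t=22: ready={F} → run F
t=23: ready={F} → run F
t=24: (idle)
t=25: (idle)
t=26: (idle)

context switches = 6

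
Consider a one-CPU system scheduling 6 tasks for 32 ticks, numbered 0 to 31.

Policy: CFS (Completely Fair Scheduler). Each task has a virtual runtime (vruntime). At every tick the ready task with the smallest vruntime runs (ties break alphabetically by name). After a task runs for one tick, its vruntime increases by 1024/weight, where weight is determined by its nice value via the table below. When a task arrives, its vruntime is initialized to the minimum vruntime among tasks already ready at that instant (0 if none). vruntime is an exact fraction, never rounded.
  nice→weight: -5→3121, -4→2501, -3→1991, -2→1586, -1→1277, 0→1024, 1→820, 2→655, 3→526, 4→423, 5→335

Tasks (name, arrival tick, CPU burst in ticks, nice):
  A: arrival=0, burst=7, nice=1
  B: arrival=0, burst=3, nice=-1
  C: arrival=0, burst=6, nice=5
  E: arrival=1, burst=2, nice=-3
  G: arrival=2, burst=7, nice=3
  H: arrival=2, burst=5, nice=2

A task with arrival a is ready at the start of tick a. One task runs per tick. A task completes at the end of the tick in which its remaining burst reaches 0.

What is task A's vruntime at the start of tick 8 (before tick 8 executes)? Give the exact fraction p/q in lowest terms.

t=0: vr[A=0 B=0 C=0] → run A
t=1: vr[A=256/205 B=0 C=0 E=0] → run B
t=2: vr[A=256/205 B=1024/1277 C=0 E=0 G=0 H=0] → run C
t=3: vr[A=256/205 B=1024/1277 C=1024/335 E=0 G=0 H=0] → run E
t=4: vr[A=256/205 B=1024/1277 C=1024/335 E=1024/1991 G=0 H=0] → run G
t=5: vr[A=256/205 B=1024/1277 C=1024/335 E=1024/1991 G=512/263 H=0] → run H
t=6: vr[A=256/205 B=1024/1277 C=1024/335 E=1024/1991 G=512/263 H=1024/655] → run E
t=7: vr[A=256/205 B=1024/1277 C=1024/335 G=512/263 H=1024/655] → run B
t=8: vr[A=256/205 B=2048/1277 C=1024/335 G=512/263 H=1024/655] → run A
t=9: vr[A=512/205 B=2048/1277 C=1024/335 G=512/263 H=1024/655] → run H
t=10: vr[A=512/205 B=2048/1277 C=1024/335 G=512/263 H=2048/655] → run B
t=11: vr[A=512/205 C=1024/335 G=512/263 H=2048/655] → run G
t=12: vr[A=512/205 C=1024/335 G=1024/263 H=2048/655] → run A
t=13: vr[A=768/205 C=1024/335 G=1024/263 H=2048/655] → run C
t=14: vr[A=768/205 C=2048/335 G=1024/263 H=2048/655] → run H
t=15: vr[A=768/205 C=2048/335 G=1024/263 H=3072/655] → run A
t=16: vr[A=1024/205 C=2048/335 G=1024/263 H=3072/655] → run G
t=17: vr[A=1024/205 C=2048/335 G=1536/263 H=3072/655] → run H
t=18: vr[A=1024/205 C=2048/335 G=1536/263 H=4096/655] → run A
t=19: vr[A=256/41 C=2048/335 G=1536/263 H=4096/655] → run G
t=20: vr[A=256/41 C=2048/335 G=2048/263 H=4096/655] → run C
t=21: vr[A=256/41 C=3072/335 G=2048/263 H=4096/655] → run A
t=22: vr[A=1536/205 C=3072/335 G=2048/263 H=4096/655] → run H
t=23: vr[A=1536/205 C=3072/335 G=2048/263] → run A
t=24: vr[C=3072/335 G=2048/263] → run G
t=25: vr[C=3072/335 G=2560/263] → run C
t=26: vr[C=4096/335 G=2560/263] → run G
t=27: vr[C=4096/335 G=3072/263] → run G
t=28: vr[C=4096/335] → run C
t=29: vr[C=1024/67] → run C
t=30: (idle)
t=31: (idle)

vruntime(A, start of tick 8) = 256/205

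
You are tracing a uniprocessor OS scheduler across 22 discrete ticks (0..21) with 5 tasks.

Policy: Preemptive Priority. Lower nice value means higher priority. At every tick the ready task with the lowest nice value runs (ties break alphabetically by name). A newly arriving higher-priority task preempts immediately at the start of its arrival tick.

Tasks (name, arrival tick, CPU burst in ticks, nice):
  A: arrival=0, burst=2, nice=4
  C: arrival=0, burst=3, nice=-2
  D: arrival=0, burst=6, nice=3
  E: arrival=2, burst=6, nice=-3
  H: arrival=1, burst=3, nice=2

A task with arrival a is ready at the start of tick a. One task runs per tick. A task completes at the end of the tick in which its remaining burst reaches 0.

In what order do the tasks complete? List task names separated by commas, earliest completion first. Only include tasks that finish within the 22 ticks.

completion order = E, C, H, D, A

t=0: ready={A,C,D} → run C
t=1: ready={A,C,D,H} → run C
t=2: ready={A,C,D,E,H} → run E
t=3: ready={A,C,D,E,H} → run E
t=4: ready={A,C,D,E,H} → run E
t=5: ready={A,C,D,E,H} → run E
t=6: ready={A,C,D,E,H} → run E
t=7: ready={A,C,D,E,H} → run E
t=8: ready={A,C,D,H} → run C
t=9: ready={A,D,H} → run H
t=10: ready={A,D,H} → run H
t=11: ready={A,D,H} → run H
t=12: ready={A,D} → run D
t=13: ready={A,D} → run D
t=14: ready={A,D} → run D
t=15: ready={A,D} → run D
t=16: ready={A,D} → run D
t=17: ready={A,D} → run D
t=18: ready={A} → run A
t=19: ready={A} → run A
t=20: (idle)
t=21: (idle)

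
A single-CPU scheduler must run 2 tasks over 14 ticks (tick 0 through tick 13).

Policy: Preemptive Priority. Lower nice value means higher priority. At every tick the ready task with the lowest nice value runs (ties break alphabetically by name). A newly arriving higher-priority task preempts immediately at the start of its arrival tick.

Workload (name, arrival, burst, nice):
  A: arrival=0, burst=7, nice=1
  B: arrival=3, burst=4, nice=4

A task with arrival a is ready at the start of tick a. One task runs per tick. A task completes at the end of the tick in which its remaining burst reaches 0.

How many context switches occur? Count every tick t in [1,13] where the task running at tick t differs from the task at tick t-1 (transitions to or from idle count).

t=0: ready={A} → run A
t=1: ready={A} → run A
t=2: ready={A} → run A
t=3: ready={A,B} → run A
t=4: ready={A,B} → run A
t=5: ready={A,B} → run A
t=6: ready={A,B} → run A
t=7: ready={B} → run B
t=8: ready={B} → run B
t=9: ready={B} → run B
t=10: ready={B} → run B
t=11: (idle)
t=12: (idle)
t=13: (idle)

context switches = 2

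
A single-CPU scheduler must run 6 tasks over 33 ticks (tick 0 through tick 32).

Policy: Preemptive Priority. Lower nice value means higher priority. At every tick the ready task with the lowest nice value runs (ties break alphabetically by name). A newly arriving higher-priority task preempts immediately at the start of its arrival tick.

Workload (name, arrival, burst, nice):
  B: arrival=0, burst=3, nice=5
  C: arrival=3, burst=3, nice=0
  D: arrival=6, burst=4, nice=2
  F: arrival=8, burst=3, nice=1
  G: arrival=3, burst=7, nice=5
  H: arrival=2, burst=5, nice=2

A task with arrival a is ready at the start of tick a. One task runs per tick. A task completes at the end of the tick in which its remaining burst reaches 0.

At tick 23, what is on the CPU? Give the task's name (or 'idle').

running at tick 23 = G

t=0: ready={B} → run B
t=1: ready={B} → run B
t=2: ready={B,H} → run H
t=3: ready={B,C,G,H} → run C
t=4: ready={B,C,G,H} → run C
t=5: ready={B,C,G,H} → run C
t=6: ready={B,D,G,H} → run D
t=7: ready={B,D,G,H} → run D
t=8: ready={B,D,F,G,H} → run F
t=9: ready={B,D,F,G,H} → run F
t=10: ready={B,D,F,G,H} → run F
t=11: ready={B,D,G,H} → run D
t=12: ready={B,D,G,H} → run D
t=13: ready={B,G,H} → run H
t=14: ready={B,G,H} → run H
t=15: ready={B,G,H} → run H
t=16: ready={B,G,H} → run H
t=17: ready={B,G} → run B
t=18: ready={G} → run G
t=19: ready={G} → run G
t=20: ready={G} → run G
t=21: ready={G} → run G
t=22: ready={G} → run G
t=23: ready={G} → run G
t=24: ready={G} → run G
t=25: (idle)
t=26: (idle)
t=27: (idle)
t=28: (idle)
t=29: (idle)
t=30: (idle)
t=31: (idle)
t=32: (idle)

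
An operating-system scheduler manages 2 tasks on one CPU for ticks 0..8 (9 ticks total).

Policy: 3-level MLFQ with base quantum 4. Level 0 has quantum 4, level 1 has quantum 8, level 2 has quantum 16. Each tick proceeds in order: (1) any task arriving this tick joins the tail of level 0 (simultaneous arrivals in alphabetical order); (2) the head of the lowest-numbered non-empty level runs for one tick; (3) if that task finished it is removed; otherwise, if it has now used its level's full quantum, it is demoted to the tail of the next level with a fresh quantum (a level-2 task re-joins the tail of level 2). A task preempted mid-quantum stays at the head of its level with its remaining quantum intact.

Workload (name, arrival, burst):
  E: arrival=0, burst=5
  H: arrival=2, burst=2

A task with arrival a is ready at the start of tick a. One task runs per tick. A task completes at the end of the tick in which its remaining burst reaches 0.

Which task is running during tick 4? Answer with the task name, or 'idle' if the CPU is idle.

running at tick 4 = H

t=0: L0/L1/L2 = E/-/- → run E
t=1: L0/L1/L2 = E/-/- → run E
t=2: L0/L1/L2 = EH/-/- → run E
t=3: L0/L1/L2 = EH/-/- → run E
t=4: L0/L1/L2 = H/E/- → run H
t=5: L0/L1/L2 = H/E/- → run H
t=6: L0/L1/L2 = -/E/- → run E
t=7: (idle)
t=8: (idle)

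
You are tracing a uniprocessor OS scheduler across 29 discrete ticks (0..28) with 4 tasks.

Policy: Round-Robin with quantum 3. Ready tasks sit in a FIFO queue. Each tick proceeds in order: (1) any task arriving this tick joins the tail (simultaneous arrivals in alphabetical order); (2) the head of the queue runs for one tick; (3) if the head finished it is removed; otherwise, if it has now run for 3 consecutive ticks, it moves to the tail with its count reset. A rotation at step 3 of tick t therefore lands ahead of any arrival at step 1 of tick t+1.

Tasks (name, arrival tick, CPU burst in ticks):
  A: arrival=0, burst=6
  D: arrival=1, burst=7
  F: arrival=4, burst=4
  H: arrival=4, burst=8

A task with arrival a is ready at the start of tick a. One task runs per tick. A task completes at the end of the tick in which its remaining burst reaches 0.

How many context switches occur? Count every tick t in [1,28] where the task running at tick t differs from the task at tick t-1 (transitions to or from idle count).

context switches = 10

t=0: queue=[A] q_used=0 → run A
t=1: queue=[A,D] q_used=1 → run A
t=2: queue=[A,D] q_used=2 → run A
t=3: queue=[D,A] q_used=0 → run D
t=4: queue=[D,A,F,H] q_used=1 → run D
t=5: queue=[D,A,F,H] q_used=2 → run D
t=6: queue=[A,F,H,D] q_used=0 → run A
t=7: queue=[A,F,H,D] q_used=1 → run A
t=8: queue=[A,F,H,D] q_used=2 → run A
t=9: queue=[F,H,D] q_used=0 → run F
t=10: queue=[F,H,D] q_used=1 → run F
t=11: queue=[F,H,D] q_used=2 → run F
t=12: queue=[H,D,F] q_used=0 → run H
t=13: queue=[H,D,F] q_used=1 → run H
t=14: queue=[H,D,F] q_used=2 → run H
t=15: queue=[D,F,H] q_used=0 → run D
t=16: queue=[D,F,H] q_used=1 → run D
t=17: queue=[D,F,H] q_used=2 → run D
t=18: queue=[F,H,D] q_used=0 → run F
t=19: queue=[H,D] q_used=0 → run H
t=20: queue=[H,D] q_used=1 → run H
t=21: queue=[H,D] q_used=2 → run H
t=22: queue=[D,H] q_used=0 → run D
t=23: queue=[H] q_used=0 → run H
t=24: queue=[H] q_used=1 → run H
t=25: (idle)
t=26: (idle)
t=27: (idle)
t=28: (idle)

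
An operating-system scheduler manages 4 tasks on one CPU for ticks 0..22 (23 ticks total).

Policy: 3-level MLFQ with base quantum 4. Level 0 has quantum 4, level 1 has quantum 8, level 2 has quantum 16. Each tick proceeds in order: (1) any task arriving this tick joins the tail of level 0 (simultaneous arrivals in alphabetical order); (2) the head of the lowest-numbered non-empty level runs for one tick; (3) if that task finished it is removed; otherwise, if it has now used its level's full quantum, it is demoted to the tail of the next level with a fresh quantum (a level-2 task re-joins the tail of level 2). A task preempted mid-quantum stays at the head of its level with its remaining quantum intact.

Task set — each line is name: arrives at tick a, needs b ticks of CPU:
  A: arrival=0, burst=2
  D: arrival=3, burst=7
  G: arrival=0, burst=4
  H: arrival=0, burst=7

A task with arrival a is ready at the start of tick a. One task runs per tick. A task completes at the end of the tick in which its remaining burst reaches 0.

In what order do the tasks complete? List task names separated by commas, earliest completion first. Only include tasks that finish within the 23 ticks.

completion order = A, G, H, D

t=0: L0/L1/L2 = AGH/-/- → run A
t=1: L0/L1/L2 = AGH/-/- → run A
t=2: L0/L1/L2 = GH/-/- → run G
t=3: L0/L1/L2 = GHD/-/- → run G
t=4: L0/L1/L2 = GHD/-/- → run G
t=5: L0/L1/L2 = GHD/-/- → run G
t=6: L0/L1/L2 = HD/-/- → run H
t=7: L0/L1/L2 = HD/-/- → run H
t=8: L0/L1/L2 = HD/-/- → run H
t=9: L0/L1/L2 = HD/-/- → run H
t=10: L0/L1/L2 = D/H/- → run D
t=11: L0/L1/L2 = D/H/- → run D
t=12: L0/L1/L2 = D/H/- → run D
t=13: L0/L1/L2 = D/H/- → run D
t=14: L0/L1/L2 = -/HD/- → run H
t=15: L0/L1/L2 = -/HD/- → run H
t=16: L0/L1/L2 = -/HD/- → run H
t=17: L0/L1/L2 = -/D/- → run D
t=18: L0/L1/L2 = -/D/- → run D
t=19: L0/L1/L2 = -/D/- → run D
t=20: (idle)
t=21: (idle)
t=22: (idle)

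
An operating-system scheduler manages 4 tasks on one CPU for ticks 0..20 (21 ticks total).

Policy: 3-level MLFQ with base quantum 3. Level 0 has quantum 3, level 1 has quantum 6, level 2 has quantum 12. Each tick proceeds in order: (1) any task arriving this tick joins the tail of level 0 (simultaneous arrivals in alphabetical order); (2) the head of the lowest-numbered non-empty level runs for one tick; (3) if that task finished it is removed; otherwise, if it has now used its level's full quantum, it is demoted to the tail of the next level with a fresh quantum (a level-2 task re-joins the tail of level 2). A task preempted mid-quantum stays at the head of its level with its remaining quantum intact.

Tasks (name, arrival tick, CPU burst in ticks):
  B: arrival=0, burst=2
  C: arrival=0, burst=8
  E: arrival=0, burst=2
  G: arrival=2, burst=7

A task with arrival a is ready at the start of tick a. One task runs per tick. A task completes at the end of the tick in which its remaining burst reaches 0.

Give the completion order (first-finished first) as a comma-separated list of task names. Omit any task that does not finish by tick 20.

t=0: L0/L1/L2 = BCE/-/- → run B
t=1: L0/L1/L2 = BCE/-/- → run B
t=2: L0/L1/L2 = CEG/-/- → run C
t=3: L0/L1/L2 = CEG/-/- → run C
t=4: L0/L1/L2 = CEG/-/- → run C
t=5: L0/L1/L2 = EG/C/- → run E
t=6: L0/L1/L2 = EG/C/- → run E
t=7: L0/L1/L2 = G/C/- → run G
t=8: L0/L1/L2 = G/C/- → run G
t=9: L0/L1/L2 = G/C/- → run G
t=10: L0/L1/L2 = -/CG/- → run C
t=11: L0/L1/L2 = -/CG/- → run C
t=12: L0/L1/L2 = -/CG/- → run C
t=13: L0/L1/L2 = -/CG/- → run C
t=14: L0/L1/L2 = -/CG/- → run C
t=15: L0/L1/L2 = -/G/- → run G
t=16: L0/L1/L2 = -/G/- → run G
t=17: L0/L1/L2 = -/G/- → run G
t=18: L0/L1/L2 = -/G/- → run G
t=19: (idle)
t=20: (idle)

completion order = B, E, C, G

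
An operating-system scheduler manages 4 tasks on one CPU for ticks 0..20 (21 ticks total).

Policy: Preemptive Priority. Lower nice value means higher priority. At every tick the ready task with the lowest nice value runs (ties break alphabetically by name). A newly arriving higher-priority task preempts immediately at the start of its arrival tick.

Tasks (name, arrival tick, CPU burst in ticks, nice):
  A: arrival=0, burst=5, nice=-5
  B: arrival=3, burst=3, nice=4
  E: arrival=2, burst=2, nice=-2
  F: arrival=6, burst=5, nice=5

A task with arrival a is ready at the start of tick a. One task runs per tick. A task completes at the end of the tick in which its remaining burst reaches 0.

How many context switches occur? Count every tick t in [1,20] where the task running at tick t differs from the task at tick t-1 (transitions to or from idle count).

t=0: ready={A} → run A
t=1: ready={A} → run A
t=2: ready={A,E} → run A
t=3: ready={A,B,E} → run A
t=4: ready={A,B,E} → run A
t=5: ready={B,E} → run E
t=6: ready={B,E,F} → run E
t=7: ready={B,F} → run B
t=8: ready={B,F} → run B
t=9: ready={B,F} → run B
t=10: ready={F} → run F
t=11: ready={F} → run F
t=12: ready={F} → run F
t=13: ready={F} → run F
t=14: ready={F} → run F
t=15: (idle)
t=16: (idle)
t=17: (idle)
t=18: (idle)
t=19: (idle)
t=20: (idle)

context switches = 4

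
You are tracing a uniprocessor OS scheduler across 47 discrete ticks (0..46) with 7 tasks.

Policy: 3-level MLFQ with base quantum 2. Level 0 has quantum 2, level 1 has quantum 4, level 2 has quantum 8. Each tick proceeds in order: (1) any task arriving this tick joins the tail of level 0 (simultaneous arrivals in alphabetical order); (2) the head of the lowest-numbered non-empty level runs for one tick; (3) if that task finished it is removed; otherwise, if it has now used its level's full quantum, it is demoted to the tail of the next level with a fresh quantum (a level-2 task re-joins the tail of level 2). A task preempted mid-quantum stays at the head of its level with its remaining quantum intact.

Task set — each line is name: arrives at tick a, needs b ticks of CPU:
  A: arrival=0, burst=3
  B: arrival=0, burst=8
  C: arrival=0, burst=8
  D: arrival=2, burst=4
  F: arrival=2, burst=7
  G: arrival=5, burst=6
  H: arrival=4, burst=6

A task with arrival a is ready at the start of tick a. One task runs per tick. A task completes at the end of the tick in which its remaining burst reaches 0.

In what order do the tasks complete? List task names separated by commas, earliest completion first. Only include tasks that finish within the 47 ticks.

completion order = A, D, H, G, B, C, F

t=0: L0/L1/L2 = ABC/-/- → run A
t=1: L0/L1/L2 = ABC/-/- → run A
t=2: L0/L1/L2 = BCDF/A/- → run B
t=3: L0/L1/L2 = BCDF/A/- → run B
t=4: L0/L1/L2 = CDFH/AB/- → run C
t=5: L0/L1/L2 = CDFHG/AB/- → run C
t=6: L0/L1/L2 = DFHG/ABC/- → run D
t=7: L0/L1/L2 = DFHG/ABC/- → run D
t=8: L0/L1/L2 = FHG/ABCD/- → run F
t=9: L0/L1/L2 = FHG/ABCD/- → run F
t=10: L0/L1/L2 = HG/ABCDF/- → run H
t=11: L0/L1/L2 = HG/ABCDF/- → run H
t=12: L0/L1/L2 = G/ABCDFH/- → run G
t=13: L0/L1/L2 = G/ABCDFH/- → run G
t=14: L0/L1/L2 = -/ABCDFHG/- → run A
t=15: L0/L1/L2 = -/BCDFHG/- → run B
t=16: L0/L1/L2 = -/BCDFHG/- → run B
t=17: L0/L1/L2 = -/BCDFHG/- → run B
t=18: L0/L1/L2 = -/BCDFHG/- → run B
t=19: L0/L1/L2 = -/CDFHG/B → run C
t=20: L0/L1/L2 = -/CDFHG/B → run C
t=21: L0/L1/L2 = -/CDFHG/B → run C
t=22: L0/L1/L2 = -/CDFHG/B → run C
t=23: L0/L1/L2 = -/DFHG/BC → run D
t=24: L0/L1/L2 = -/DFHG/BC → run D
t=25: L0/L1/L2 = -/FHG/BC → run F
t=26: L0/L1/L2 = -/FHG/BC → run F
t=27: L0/L1/L2 = -/FHG/BC → run F
t=28: L0/L1/L2 = -/FHG/BC → run F
t=29: L0/L1/L2 = -/HG/BCF → run H
t=30: L0/L1/L2 = -/HG/BCF → run H
t=31: L0/L1/L2 = -/HG/BCF → run H
t=32: L0/L1/L2 = -/HG/BCF → run H
t=33: L0/L1/L2 = -/G/BCF → run G
t=34: L0/L1/L2 = -/G/BCF → run G
t=35: L0/L1/L2 = -/G/BCF → run G
t=36: L0/L1/L2 = -/G/BCF → run G
t=37: L0/L1/L2 = -/-/BCF → run B
t=38: L0/L1/L2 = -/-/BCF → run B
t=39: L0/L1/L2 = -/-/CF → run C
t=40: L0/L1/L2 = -/-/CF → run C
t=41: L0/L1/L2 = -/-/F → run F
t=42: (idle)
t=43: (idle)
t=44: (idle)
t=45: (idle)
t=46: (idle)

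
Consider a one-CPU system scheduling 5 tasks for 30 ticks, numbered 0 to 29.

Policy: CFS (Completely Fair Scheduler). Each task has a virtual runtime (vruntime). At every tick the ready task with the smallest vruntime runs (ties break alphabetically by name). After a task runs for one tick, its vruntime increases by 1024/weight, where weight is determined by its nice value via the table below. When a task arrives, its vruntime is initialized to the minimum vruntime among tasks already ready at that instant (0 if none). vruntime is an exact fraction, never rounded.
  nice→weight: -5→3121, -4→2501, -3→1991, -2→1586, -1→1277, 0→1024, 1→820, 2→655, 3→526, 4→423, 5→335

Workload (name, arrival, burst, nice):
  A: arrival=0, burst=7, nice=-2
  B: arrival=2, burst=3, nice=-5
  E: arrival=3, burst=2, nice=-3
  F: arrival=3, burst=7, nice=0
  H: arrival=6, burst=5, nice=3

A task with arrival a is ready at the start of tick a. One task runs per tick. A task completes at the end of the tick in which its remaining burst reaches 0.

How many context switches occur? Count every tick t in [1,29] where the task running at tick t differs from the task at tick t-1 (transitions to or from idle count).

context switches = 18

t=0: vr[A=0] → run A
t=1: vr[A=512/793] → run A
t=2: vr[A=1024/793 B=1024/793] → run A
t=3: vr[A=1536/793 B=1024/793 E=1024/793 F=1024/793] → run B
t=4: vr[A=1536/793 B=4007936/2474953 E=1024/793 F=1024/793] → run E
t=5: vr[A=1536/793 B=4007936/2474953 E=2850816/1578863 F=1024/793] → run F
t=6: vr[A=1536/793 B=4007936/2474953 E=2850816/1578863 F=1817/793 H=4007936/2474953] → run B
t=7: vr[A=1536/793 B=4819968/2474953 E=2850816/1578863 F=1817/793 H=4007936/2474953] → run H
t=8: vr[A=1536/793 B=4819968/2474953 E=2850816/1578863 F=1817/793 H=2321263104/650912639] → run E
t=9: vr[A=1536/793 B=4819968/2474953 F=1817/793 H=2321263104/650912639] → run A
t=10: vr[A=2048/793 B=4819968/2474953 F=1817/793 H=2321263104/650912639] → run B
t=11: vr[A=2048/793 F=1817/793 H=2321263104/650912639] → run F
t=12: vr[A=2048/793 F=2610/793 H=2321263104/650912639] → run A
t=13: vr[A=2560/793 F=2610/793 H=2321263104/650912639] → run A
t=14: vr[A=3072/793 F=2610/793 H=2321263104/650912639] → run F
t=15: vr[A=3072/793 F=3403/793 H=2321263104/650912639] → run H
t=16: vr[A=3072/793 F=3403/793 H=3588439040/650912639] → run A
t=17: vr[F=3403/793 H=3588439040/650912639] → run F
t=18: vr[F=4196/793 H=3588439040/650912639] → run F
t=19: vr[F=4989/793 H=3588439040/650912639] → run H
t=20: vr[F=4989/793 H=4855614976/650912639] → run F
t=21: vr[F=5782/793 H=4855614976/650912639] → run F
t=22: vr[H=4855614976/650912639] → run H
t=23: vr[H=6122790912/650912639] → run H
t=24: (idle)
t=25: (idle)
t=26: (idle)
t=27: (idle)
t=28: (idle)
t=29: (idle)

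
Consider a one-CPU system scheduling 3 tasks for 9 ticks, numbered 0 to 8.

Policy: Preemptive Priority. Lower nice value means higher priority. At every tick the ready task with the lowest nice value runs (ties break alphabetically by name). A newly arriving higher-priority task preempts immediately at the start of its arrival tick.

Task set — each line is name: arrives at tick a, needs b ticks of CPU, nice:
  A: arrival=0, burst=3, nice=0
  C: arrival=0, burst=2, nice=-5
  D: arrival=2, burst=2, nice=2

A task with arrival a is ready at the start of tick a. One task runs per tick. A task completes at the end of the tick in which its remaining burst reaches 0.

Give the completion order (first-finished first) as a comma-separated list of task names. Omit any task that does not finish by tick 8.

t=0: ready={A,C} → run C
t=1: ready={A,C} → run C
t=2: ready={A,D} → run A
t=3: ready={A,D} → run A
t=4: ready={A,D} → run A
t=5: ready={D} → run D
t=6: ready={D} → run D
t=7: (idle)
t=8: (idle)

completion order = C, A, D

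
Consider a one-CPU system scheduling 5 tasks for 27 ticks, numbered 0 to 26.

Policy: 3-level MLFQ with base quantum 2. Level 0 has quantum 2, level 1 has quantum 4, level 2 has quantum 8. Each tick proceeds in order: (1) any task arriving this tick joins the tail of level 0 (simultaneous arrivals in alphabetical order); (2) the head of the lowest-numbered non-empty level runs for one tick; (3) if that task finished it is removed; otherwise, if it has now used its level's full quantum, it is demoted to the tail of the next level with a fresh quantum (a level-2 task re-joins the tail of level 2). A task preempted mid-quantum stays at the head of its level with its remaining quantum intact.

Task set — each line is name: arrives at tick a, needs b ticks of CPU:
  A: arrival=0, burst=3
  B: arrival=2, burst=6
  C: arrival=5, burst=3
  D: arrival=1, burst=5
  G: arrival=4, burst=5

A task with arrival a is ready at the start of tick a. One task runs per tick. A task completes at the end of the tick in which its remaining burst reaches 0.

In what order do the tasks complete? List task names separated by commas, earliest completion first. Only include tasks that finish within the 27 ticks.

completion order = A, D, B, G, C

t=0: L0/L1/L2 = A/-/- → run A
t=1: L0/L1/L2 = AD/-/- → run A
t=2: L0/L1/L2 = DB/A/- → run D
t=3: L0/L1/L2 = DB/A/- → run D
t=4: L0/L1/L2 = BG/AD/- → run B
t=5: L0/L1/L2 = BGC/AD/- → run B
t=6: L0/L1/L2 = GC/ADB/- → run G
t=7: L0/L1/L2 = GC/ADB/- → run G
t=8: L0/L1/L2 = C/ADBG/- → run C
t=9: L0/L1/L2 = C/ADBG/- → run C
t=10: L0/L1/L2 = -/ADBGC/- → run A
t=11: L0/L1/L2 = -/DBGC/- → run D
t=12: L0/L1/L2 = -/DBGC/- → run D
t=13: L0/L1/L2 = -/DBGC/- → run D
t=14: L0/L1/L2 = -/BGC/- → run B
t=15: L0/L1/L2 = -/BGC/- → run B
t=16: L0/L1/L2 = -/BGC/- → run B
t=17: L0/L1/L2 = -/BGC/- → run B
t=18: L0/L1/L2 = -/GC/- → run G
t=19: L0/L1/L2 = -/GC/- → run G
t=20: L0/L1/L2 = -/GC/- → run G
t=21: L0/L1/L2 = -/C/- → run C
t=22: (idle)
t=23: (idle)
t=24: (idle)
t=25: (idle)
t=26: (idle)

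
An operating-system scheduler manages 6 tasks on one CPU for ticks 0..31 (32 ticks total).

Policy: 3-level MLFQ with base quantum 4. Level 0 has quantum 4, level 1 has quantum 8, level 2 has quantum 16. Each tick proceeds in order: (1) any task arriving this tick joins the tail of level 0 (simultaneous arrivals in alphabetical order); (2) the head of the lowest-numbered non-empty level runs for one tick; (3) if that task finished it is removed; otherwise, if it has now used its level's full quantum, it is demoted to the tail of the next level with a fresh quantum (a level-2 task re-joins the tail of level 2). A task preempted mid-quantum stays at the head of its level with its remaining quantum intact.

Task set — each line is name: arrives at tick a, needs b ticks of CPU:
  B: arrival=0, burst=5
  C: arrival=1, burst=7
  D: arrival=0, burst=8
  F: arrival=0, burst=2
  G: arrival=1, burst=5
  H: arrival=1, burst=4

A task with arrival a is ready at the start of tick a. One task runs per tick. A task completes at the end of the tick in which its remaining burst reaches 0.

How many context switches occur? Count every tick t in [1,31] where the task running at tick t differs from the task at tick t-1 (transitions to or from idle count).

context switches = 10

t=0: L0/L1/L2 = BDF/-/- → run B
t=1: L0/L1/L2 = BDFCGH/-/- → run B
t=2: L0/L1/L2 = BDFCGH/-/- → run B
t=3: L0/L1/L2 = BDFCGH/-/- → run B
t=4: L0/L1/L2 = DFCGH/B/- → run D
t=5: L0/L1/L2 = DFCGH/B/- → run D
t=6: L0/L1/L2 = DFCGH/B/- → run D
t=7: L0/L1/L2 = DFCGH/B/- → run D
t=8: L0/L1/L2 = FCGH/BD/- → run F
t=9: L0/L1/L2 = FCGH/BD/- → run F
t=10: L0/L1/L2 = CGH/BD/- → run C
t=11: L0/L1/L2 = CGH/BD/- → run C
t=12: L0/L1/L2 = CGH/BD/- → run C
t=13: L0/L1/L2 = CGH/BD/- → run C
t=14: L0/L1/L2 = GH/BDC/- → run G
t=15: L0/L1/L2 = GH/BDC/- → run G
t=16: L0/L1/L2 = GH/BDC/- → run G
t=17: L0/L1/L2 = GH/BDC/- → run G
t=18: L0/L1/L2 = H/BDCG/- → run H
t=19: L0/L1/L2 = H/BDCG/- → run H
t=20: L0/L1/L2 = H/BDCG/- → run H
t=21: L0/L1/L2 = H/BDCG/- → run H
t=22: L0/L1/L2 = -/BDCG/- → run B
t=23: L0/L1/L2 = -/DCG/- → run D
t=24: L0/L1/L2 = -/DCG/- → run D
t=25: L0/L1/L2 = -/DCG/- → run D
t=26: L0/L1/L2 = -/DCG/- → run D
t=27: L0/L1/L2 = -/CG/- → run C
t=28: L0/L1/L2 = -/CG/- → run C
t=29: L0/L1/L2 = -/CG/- → run C
t=30: L0/L1/L2 = -/G/- → run G
t=31: (idle)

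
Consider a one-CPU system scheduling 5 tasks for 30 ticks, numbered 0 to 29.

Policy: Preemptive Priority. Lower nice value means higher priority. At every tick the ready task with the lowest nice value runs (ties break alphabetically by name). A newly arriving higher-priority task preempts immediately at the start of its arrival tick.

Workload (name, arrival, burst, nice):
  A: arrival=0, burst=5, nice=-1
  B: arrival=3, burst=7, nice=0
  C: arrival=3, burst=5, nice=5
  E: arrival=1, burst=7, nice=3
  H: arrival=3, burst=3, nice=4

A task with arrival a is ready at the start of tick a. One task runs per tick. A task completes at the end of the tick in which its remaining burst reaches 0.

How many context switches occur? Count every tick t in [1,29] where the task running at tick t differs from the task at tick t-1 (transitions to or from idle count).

t=0: ready={A} → run A
t=1: ready={A,E} → run A
t=2: ready={A,E} → run A
t=3: ready={A,B,C,E,H} → run A
t=4: ready={A,B,C,E,H} → run A
t=5: ready={B,C,E,H} → run B
t=6: ready={B,C,E,H} → run B
t=7: ready={B,C,E,H} → run B
t=8: ready={B,C,E,H} → run B
t=9: ready={B,C,E,H} → run B
t=10: ready={B,C,E,H} → run B
t=11: ready={B,C,E,H} → run B
t=12: ready={C,E,H} → run E
t=13: ready={C,E,H} → run E
t=14: ready={C,E,H} → run E
t=15: ready={C,E,H} → run E
t=16: ready={C,E,H} → run E
t=17: ready={C,E,H} → run E
t=18: ready={C,E,H} → run E
t=19: ready={C,H} → run H
t=20: ready={C,H} → run H
t=21: ready={C,H} → run H
t=22: ready={C} → run C
t=23: ready={C} → run C
t=24: ready={C} → run C
t=25: ready={C} → run C
t=26: ready={C} → run C
t=27: (idle)
t=28: (idle)
t=29: (idle)

context switches = 5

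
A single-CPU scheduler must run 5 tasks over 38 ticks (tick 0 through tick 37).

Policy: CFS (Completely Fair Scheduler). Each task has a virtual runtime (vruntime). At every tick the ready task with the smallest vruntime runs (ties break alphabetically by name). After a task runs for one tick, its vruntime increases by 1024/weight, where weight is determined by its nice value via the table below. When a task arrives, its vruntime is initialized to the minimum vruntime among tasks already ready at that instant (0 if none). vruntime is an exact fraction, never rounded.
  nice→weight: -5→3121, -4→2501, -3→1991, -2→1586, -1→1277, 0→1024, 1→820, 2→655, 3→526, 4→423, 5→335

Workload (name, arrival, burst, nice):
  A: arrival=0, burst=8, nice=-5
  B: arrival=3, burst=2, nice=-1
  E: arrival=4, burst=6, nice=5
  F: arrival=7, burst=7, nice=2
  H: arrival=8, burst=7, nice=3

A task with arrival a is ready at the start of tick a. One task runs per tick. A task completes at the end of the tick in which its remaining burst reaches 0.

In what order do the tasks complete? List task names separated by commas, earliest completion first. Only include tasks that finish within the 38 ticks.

completion order = B, A, F, H, E

t=0: vr[A=0] → run A
t=1: vr[A=1024/3121] → run A
t=2: vr[A=2048/3121] → run A
t=3: vr[A=3072/3121 B=3072/3121] → run A
t=4: vr[A=4096/3121 B=3072/3121 E=3072/3121] → run B
t=5: vr[A=4096/3121 B=7118848/3985517 E=3072/3121] → run E
t=6: vr[A=4096/3121 B=7118848/3985517 E=4225024/1045535] → run A
t=7: vr[A=5120/3121 B=7118848/3985517 E=4225024/1045535 F=5120/3121] → run A
t=8: vr[A=6144/3121 B=7118848/3985517 E=4225024/1045535 F=5120/3121 H=5120/3121] → run F
t=9: vr[A=6144/3121 B=7118848/3985517 E=4225024/1045535 F=6549504/2044255 H=5120/3121] → run H
t=10: vr[A=6144/3121 B=7118848/3985517 E=4225024/1045535 F=6549504/2044255 H=2944512/820823] → run B
t=11: vr[A=6144/3121 E=4225024/1045535 F=6549504/2044255 H=2944512/820823] → run A
t=12: vr[A=7168/3121 E=4225024/1045535 F=6549504/2044255 H=2944512/820823] → run A
t=13: vr[E=4225024/1045535 F=6549504/2044255 H=2944512/820823] → run F
t=14: vr[E=4225024/1045535 F=9745408/2044255 H=2944512/820823] → run H
t=15: vr[E=4225024/1045535 F=9745408/2044255 H=4542464/820823] → run E
t=16: vr[E=7420928/1045535 F=9745408/2044255 H=4542464/820823] → run F
t=17: vr[E=7420928/1045535 F=12941312/2044255 H=4542464/820823] → run H
t=18: vr[E=7420928/1045535 F=12941312/2044255 H=6140416/820823] → run F
t=19: vr[E=7420928/1045535 F=16137216/2044255 H=6140416/820823] → run E
t=20: vr[E=10616832/1045535 F=16137216/2044255 H=6140416/820823] → run H
t=21: vr[E=10616832/1045535 F=16137216/2044255 H=7738368/820823] → run F
t=22: vr[E=10616832/1045535 F=3866624/408851 H=7738368/820823] → run H
t=23: vr[E=10616832/1045535 F=3866624/408851 H=9336320/820823] → run F
t=24: vr[E=10616832/1045535 F=22529024/2044255 H=9336320/820823] → run E
t=25: vr[E=13812736/1045535 F=22529024/2044255 H=9336320/820823] → run F
t=26: vr[E=13812736/1045535 H=9336320/820823] → run H
t=27: vr[E=13812736/1045535 H=10934272/820823] → run E
t=28: vr[E=3401728/209107 H=10934272/820823] → run H
t=29: vr[E=3401728/209107] → run E
t=30: (idle)
t=31: (idle)
t=32: (idle)
t=33: (idle)
t=34: (idle)
t=35: (idle)
t=36: (idle)
t=37: (idle)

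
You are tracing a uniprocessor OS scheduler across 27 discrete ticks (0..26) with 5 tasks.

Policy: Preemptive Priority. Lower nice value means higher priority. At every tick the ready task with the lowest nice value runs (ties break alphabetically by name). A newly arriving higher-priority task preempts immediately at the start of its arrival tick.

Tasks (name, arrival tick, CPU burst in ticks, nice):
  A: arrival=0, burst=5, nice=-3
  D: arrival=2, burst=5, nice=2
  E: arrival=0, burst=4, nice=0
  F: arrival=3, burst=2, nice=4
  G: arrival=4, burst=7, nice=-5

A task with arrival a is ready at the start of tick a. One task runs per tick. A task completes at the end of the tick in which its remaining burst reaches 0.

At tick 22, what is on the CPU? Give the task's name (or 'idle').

t=0: ready={A,E} → run A
t=1: ready={A,E} → run A
t=2: ready={A,D,E} → run A
t=3: ready={A,D,E,F} → run A
t=4: ready={A,D,E,F,G} → run G
t=5: ready={A,D,E,F,G} → run G
t=6: ready={A,D,E,F,G} → run G
t=7: ready={A,D,E,F,G} → run G
t=8: ready={A,D,E,F,G} → run G
t=9: ready={A,D,E,F,G} → run G
t=10: ready={A,D,E,F,G} → run G
t=11: ready={A,D,E,F} → run A
t=12: ready={D,E,F} → run E
t=13: ready={D,E,F} → run E
t=14: ready={D,E,F} → run E
t=15: ready={D,E,F} → run E
t=16: ready={D,F} → run D
t=17: ready={D,F} → run D
t=18: ready={D,F} → run D
t=19: ready={D,F} → run D
t=20: ready={D,F} → run D
t=21: ready={F} → run F
t=22: ready={F} → run F
t=23: (idle)
t=24: (idle)
t=25: (idle)
t=26: (idle)

running at tick 22 = F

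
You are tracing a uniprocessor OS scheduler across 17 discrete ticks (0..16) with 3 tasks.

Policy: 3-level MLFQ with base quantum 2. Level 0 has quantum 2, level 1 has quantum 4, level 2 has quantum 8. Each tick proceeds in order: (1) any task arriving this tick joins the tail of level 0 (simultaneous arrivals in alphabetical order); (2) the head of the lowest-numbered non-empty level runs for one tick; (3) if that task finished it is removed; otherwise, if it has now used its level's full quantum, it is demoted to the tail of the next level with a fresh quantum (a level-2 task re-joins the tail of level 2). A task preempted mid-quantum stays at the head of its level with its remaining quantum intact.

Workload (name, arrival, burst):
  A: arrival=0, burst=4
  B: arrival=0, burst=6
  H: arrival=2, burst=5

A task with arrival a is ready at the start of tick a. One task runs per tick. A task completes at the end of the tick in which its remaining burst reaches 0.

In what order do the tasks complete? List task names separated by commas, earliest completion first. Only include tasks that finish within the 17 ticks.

t=0: L0/L1/L2 = AB/-/- → run A
t=1: L0/L1/L2 = AB/-/- → run A
t=2: L0/L1/L2 = BH/A/- → run B
t=3: L0/L1/L2 = BH/A/- → run B
t=4: L0/L1/L2 = H/AB/- → run H
t=5: L0/L1/L2 = H/AB/- → run H
t=6: L0/L1/L2 = -/ABH/- → run A
t=7: L0/L1/L2 = -/ABH/- → run A
t=8: L0/L1/L2 = -/BH/- → run B
t=9: L0/L1/L2 = -/BH/- → run B
t=10: L0/L1/L2 = -/BH/- → run B
t=11: L0/L1/L2 = -/BH/- → run B
t=12: L0/L1/L2 = -/H/- → run H
t=13: L0/L1/L2 = -/H/- → run H
t=14: L0/L1/L2 = -/H/- → run H
t=15: (idle)
t=16: (idle)

completion order = A, B, H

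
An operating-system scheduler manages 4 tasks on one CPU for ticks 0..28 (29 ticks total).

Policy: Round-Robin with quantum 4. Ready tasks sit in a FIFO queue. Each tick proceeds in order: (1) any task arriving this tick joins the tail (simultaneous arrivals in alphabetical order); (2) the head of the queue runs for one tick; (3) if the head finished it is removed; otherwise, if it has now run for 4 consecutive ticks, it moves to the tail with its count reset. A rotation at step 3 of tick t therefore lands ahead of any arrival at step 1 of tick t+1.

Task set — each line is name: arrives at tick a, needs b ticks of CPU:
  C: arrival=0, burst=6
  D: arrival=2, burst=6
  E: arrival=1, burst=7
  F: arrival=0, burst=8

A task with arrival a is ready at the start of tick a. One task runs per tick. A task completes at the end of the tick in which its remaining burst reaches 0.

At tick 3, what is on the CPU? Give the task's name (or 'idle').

t=0: queue=[C,F] q_used=0 → run C
t=1: queue=[C,F,E] q_used=1 → run C
t=2: queue=[C,F,E,D] q_used=2 → run C
t=3: queue=[C,F,E,D] q_used=3 → run C
t=4: queue=[F,E,D,C] q_used=0 → run F
t=5: queue=[F,E,D,C] q_used=1 → run F
t=6: queue=[F,E,D,C] q_used=2 → run F
t=7: queue=[F,E,D,C] q_used=3 → run F
t=8: queue=[E,D,C,F] q_used=0 → run E
t=9: queue=[E,D,C,F] q_used=1 → run E
t=10: queue=[E,D,C,F] q_used=2 → run E
t=11: queue=[E,D,C,F] q_used=3 → run E
t=12: queue=[D,C,F,E] q_used=0 → run D
t=13: queue=[D,C,F,E] q_used=1 → run D
t=14: queue=[D,C,F,E] q_used=2 → run D
t=15: queue=[D,C,F,E] q_used=3 → run D
t=16: queue=[C,F,E,D] q_used=0 → run C
t=17: queue=[C,F,E,D] q_used=1 → run C
t=18: queue=[F,E,D] q_used=0 → run F
t=19: queue=[F,E,D] q_used=1 → run F
t=20: queue=[F,E,D] q_used=2 → run F
t=21: queue=[F,E,D] q_used=3 → run F
t=22: queue=[E,D] q_used=0 → run E
t=23: queue=[E,D] q_used=1 → run E
t=24: queue=[E,D] q_used=2 → run E
t=25: queue=[D] q_used=0 → run D
t=26: queue=[D] q_used=1 → run D
t=27: (idle)
t=28: (idle)

running at tick 3 = C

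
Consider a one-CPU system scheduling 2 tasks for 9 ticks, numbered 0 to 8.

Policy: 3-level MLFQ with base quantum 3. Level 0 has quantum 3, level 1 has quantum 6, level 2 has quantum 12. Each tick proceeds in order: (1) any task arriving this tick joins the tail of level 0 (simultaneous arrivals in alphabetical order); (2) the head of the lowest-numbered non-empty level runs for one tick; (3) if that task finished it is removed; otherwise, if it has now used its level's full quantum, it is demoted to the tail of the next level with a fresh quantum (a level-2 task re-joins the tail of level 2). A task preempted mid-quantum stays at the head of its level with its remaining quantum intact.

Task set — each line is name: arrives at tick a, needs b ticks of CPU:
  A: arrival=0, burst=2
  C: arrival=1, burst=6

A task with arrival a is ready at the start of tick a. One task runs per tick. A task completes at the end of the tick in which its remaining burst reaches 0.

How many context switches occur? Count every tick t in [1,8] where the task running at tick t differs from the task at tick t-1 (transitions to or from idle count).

context switches = 2

t=0: L0/L1/L2 = A/-/- → run A
t=1: L0/L1/L2 = AC/-/- → run A
t=2: L0/L1/L2 = C/-/- → run C
t=3: L0/L1/L2 = C/-/- → run C
t=4: L0/L1/L2 = C/-/- → run C
t=5: L0/L1/L2 = -/C/- → run C
t=6: L0/L1/L2 = -/C/- → run C
t=7: L0/L1/L2 = -/C/- → run C
t=8: (idle)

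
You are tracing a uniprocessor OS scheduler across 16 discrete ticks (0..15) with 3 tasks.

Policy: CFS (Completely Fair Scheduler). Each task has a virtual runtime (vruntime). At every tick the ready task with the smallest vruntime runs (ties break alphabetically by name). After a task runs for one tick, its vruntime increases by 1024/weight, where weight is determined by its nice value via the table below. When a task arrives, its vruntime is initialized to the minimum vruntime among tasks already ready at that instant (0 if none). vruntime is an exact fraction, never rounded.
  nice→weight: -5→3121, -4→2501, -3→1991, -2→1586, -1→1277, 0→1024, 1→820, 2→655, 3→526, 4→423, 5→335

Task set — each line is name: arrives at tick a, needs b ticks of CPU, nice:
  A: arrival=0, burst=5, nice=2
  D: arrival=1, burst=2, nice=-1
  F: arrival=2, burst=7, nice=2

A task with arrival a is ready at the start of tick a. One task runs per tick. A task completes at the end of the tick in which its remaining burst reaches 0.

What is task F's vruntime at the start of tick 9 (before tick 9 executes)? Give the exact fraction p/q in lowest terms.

t=0: vr[A=0] → run A
t=1: vr[A=1024/655 D=1024/655] → run A
t=2: vr[A=2048/655 D=1024/655 F=1024/655] → run D
t=3: vr[A=2048/655 D=1978368/836435 F=1024/655] → run F
t=4: vr[A=2048/655 D=1978368/836435 F=2048/655] → run D
t=5: vr[A=2048/655 F=2048/655] → run A
t=6: vr[A=3072/655 F=2048/655] → run F
t=7: vr[A=3072/655 F=3072/655] → run A
t=8: vr[A=4096/655 F=3072/655] → run F
t=9: vr[A=4096/655 F=4096/655] → run A
t=10: vr[F=4096/655] → run F
t=11: vr[F=1024/131] → run F
t=12: vr[F=6144/655] → run F
t=13: vr[F=7168/655] → run F
t=14: (idle)
t=15: (idle)

vruntime(F, start of tick 9) = 4096/655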